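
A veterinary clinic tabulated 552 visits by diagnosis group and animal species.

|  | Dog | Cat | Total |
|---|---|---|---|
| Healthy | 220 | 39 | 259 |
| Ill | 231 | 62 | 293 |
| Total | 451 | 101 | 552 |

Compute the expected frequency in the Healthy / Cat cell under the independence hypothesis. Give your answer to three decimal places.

47.389

Row total (Healthy) = 259; column total (Cat) = 101; grand total N = 552.
Expected count = (row total × column total) / N = 259 × 101 / 552 = 47.389.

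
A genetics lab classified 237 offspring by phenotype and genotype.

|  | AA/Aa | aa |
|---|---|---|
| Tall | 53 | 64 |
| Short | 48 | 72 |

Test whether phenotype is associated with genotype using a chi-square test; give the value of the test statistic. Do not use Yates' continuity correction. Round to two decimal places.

0.68

Row totals: 117, 120. Column totals: 101, 136. Grand total N = 237.
Expected counts (row total × column total / N):
  Tall, AA/Aa: 117×101/237 = 49.861
  Tall, aa: 117×136/237 = 67.139
  Short, AA/Aa: 120×101/237 = 51.139
  Short, aa: 120×136/237 = 68.861
Contributions (O − E)²/E:
  (53 − 49.861)²/49.861 = 0.1976
  (64 − 67.139)²/67.139 = 0.1468
  (48 − 51.139)²/51.139 = 0.1927
  (72 − 68.861)²/68.861 = 0.1431
χ² = 0.1976 + 0.1468 + 0.1927 + 0.1431 = 0.68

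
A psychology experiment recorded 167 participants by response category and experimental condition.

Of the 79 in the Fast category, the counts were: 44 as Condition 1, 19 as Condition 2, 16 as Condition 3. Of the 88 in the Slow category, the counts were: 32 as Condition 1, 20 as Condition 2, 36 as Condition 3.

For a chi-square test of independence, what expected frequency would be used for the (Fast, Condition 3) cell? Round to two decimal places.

Row total (Fast) = 79; column total (Condition 3) = 52; grand total N = 167.
Expected count = (row total × column total) / N = 79 × 52 / 167 = 24.60.

24.60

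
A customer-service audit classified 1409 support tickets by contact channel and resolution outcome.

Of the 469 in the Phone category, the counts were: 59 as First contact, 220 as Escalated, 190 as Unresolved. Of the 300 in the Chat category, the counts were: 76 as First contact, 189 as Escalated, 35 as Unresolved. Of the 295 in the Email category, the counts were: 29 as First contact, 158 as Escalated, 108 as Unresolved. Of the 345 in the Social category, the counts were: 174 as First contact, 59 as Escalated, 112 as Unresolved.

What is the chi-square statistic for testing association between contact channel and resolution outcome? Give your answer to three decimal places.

290.335

Row totals: 469, 300, 295, 345. Column totals: 338, 626, 445. Grand total N = 1409.
Expected counts (row total × column total / N):
  Phone, First contact: 469×338/1409 = 112.50674
  Phone, Escalated: 469×626/1409 = 208.37048
  Phone, Unresolved: 469×445/1409 = 148.12278
  Chat, First contact: 300×338/1409 = 71.96593
  Chat, Escalated: 300×626/1409 = 133.28602
  Chat, Unresolved: 300×445/1409 = 94.74805
  Email, First contact: 295×338/1409 = 70.76650
  Email, Escalated: 295×626/1409 = 131.06458
  Email, Unresolved: 295×445/1409 = 93.16891
  Social, First contact: 345×338/1409 = 82.76082
  Social, Escalated: 345×626/1409 = 153.27892
  Social, Unresolved: 345×445/1409 = 108.96026
Contributions (O − E)²/E:
  (59 − 112.50674)²/112.50674 = 25.4471
  (220 − 208.37048)²/208.37048 = 0.6491
  (190 − 148.12278)²/148.12278 = 11.8395
  (76 − 71.96593)²/71.96593 = 0.2261
  (189 − 133.28602)²/133.28602 = 23.2886
  (35 − 94.74805)²/94.74805 = 37.6771
  (29 − 70.76650)²/70.76650 = 24.6507
  (158 − 131.06458)²/131.06458 = 5.5356
  (108 − 93.16891)²/93.16891 = 2.3609
  (174 − 82.76082)²/82.76082 = 100.5861
  (59 − 153.27892)²/153.27892 = 57.9892
  (112 − 108.96026)²/108.96026 = 0.0848
χ² = 25.4471 + 0.6491 + 11.8395 + 0.2261 + 23.2886 + 37.6771 + 24.6507 + 5.5356 + 2.3609 + 100.5861 + 57.9892 + 0.0848 = 290.335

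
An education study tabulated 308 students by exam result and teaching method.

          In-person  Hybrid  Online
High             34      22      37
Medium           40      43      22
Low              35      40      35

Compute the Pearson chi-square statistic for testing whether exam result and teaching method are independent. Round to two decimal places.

Row totals: 93, 105, 110. Column totals: 109, 105, 94. Grand total N = 308.
Expected counts (row total × column total / N):
  High, In-person: 93×109/308 = 32.912
  High, Hybrid: 93×105/308 = 31.705
  High, Online: 93×94/308 = 28.383
  Medium, In-person: 105×109/308 = 37.159
  Medium, Hybrid: 105×105/308 = 35.795
  Medium, Online: 105×94/308 = 32.045
  Low, In-person: 110×109/308 = 38.929
  Low, Hybrid: 110×105/308 = 37.500
  Low, Online: 110×94/308 = 33.571
Contributions (O − E)²/E:
  (34 − 32.912)²/32.912 = 0.0360
  (22 − 31.705)²/31.705 = 2.9707
  (37 − 28.383)²/28.383 = 2.6161
  (40 − 37.159)²/37.159 = 0.2172
  (43 − 35.795)²/35.795 = 1.4503
  (22 − 32.045)²/32.045 = 3.1488
  (35 − 38.929)²/38.929 = 0.3965
  (40 − 37.500)²/37.500 = 0.1667
  (35 − 33.571)²/33.571 = 0.0608
χ² = 0.0360 + 2.9707 + 2.6161 + 0.2172 + 1.4503 + 3.1488 + 0.3965 + 0.1667 + 0.0608 = 11.06

11.06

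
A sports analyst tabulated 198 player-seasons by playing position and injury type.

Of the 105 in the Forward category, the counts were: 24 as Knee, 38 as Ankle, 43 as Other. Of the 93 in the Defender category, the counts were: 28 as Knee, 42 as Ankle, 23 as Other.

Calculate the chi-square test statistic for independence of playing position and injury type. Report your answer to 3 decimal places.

5.863

Row totals: 105, 93. Column totals: 52, 80, 66. Grand total N = 198.
Expected counts (row total × column total / N):
  Forward, Knee: 105×52/198 = 27.57576
  Forward, Ankle: 105×80/198 = 42.42424
  Forward, Other: 105×66/198 = 35.00000
  Defender, Knee: 93×52/198 = 24.42424
  Defender, Ankle: 93×80/198 = 37.57576
  Defender, Other: 93×66/198 = 31.00000
Contributions (O − E)²/E:
  (24 − 27.57576)²/27.57576 = 0.4637
  (38 − 42.42424)²/42.42424 = 0.4614
  (43 − 35.00000)²/35.00000 = 1.8286
  (28 − 24.42424)²/24.42424 = 0.5235
  (42 − 37.57576)²/37.57576 = 0.5209
  (23 − 31.00000)²/31.00000 = 2.0645
χ² = 0.4637 + 0.4614 + 1.8286 + 0.5235 + 0.5209 + 2.0645 = 5.863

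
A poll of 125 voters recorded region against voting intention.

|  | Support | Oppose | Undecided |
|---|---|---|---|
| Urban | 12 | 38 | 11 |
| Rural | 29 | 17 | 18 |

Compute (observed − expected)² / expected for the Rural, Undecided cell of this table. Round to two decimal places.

Row total (Rural) = 64; column total (Undecided) = 29; N = 125.
Expected count E = 64 × 29 / 125 = 14.848.
Contribution = (O − E)²/E = (18 − 14.848)² / 14.848 = 0.67.

0.67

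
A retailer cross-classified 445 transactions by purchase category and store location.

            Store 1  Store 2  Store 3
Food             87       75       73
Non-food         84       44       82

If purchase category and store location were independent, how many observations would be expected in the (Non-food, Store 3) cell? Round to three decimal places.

73.146

Row total (Non-food) = 210; column total (Store 3) = 155; grand total N = 445.
Expected count = (row total × column total) / N = 210 × 155 / 445 = 73.146.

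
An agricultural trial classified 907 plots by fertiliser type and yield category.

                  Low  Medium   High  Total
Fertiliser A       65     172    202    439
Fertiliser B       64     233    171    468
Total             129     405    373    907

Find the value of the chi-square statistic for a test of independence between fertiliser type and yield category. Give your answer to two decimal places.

10.86

Grand total N = 907.
Expected counts (row total × column total / N):
  Fertiliser A, Low: 439×129/907 = 62.438
  Fertiliser A, Medium: 439×405/907 = 196.025
  Fertiliser A, High: 439×373/907 = 180.537
  Fertiliser B, Low: 468×129/907 = 66.562
  Fertiliser B, Medium: 468×405/907 = 208.975
  Fertiliser B, High: 468×373/907 = 192.463
Contributions (O − E)²/E:
  (65 − 62.438)²/62.438 = 0.1051
  (172 − 196.025)²/196.025 = 2.9445
  (202 − 180.537)²/180.537 = 2.5516
  (64 − 66.562)²/66.562 = 0.0986
  (233 − 208.975)²/208.975 = 2.7621
  (171 − 192.463)²/192.463 = 2.3935
χ² = 0.1051 + 2.9445 + 2.5516 + 0.0986 + 2.7621 + 2.3935 = 10.86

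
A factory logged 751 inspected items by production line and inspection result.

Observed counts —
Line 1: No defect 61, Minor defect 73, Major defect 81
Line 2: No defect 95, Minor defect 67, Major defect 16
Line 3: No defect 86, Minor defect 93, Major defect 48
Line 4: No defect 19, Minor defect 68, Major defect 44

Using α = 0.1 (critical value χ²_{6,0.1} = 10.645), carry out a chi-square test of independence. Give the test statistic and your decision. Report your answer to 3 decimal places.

80.291; reject H₀

Row totals: 215, 178, 227, 131. Column totals: 261, 301, 189. Grand total N = 751.
Expected counts (row total × column total / N):
  Line 1, No defect: 215×261/751 = 74.7204
  Line 1, Minor defect: 215×301/751 = 86.1718
  Line 1, Major defect: 215×189/751 = 54.1079
  Line 2, No defect: 178×261/751 = 61.8615
  Line 2, Minor defect: 178×301/751 = 71.3422
  Line 2, Major defect: 178×189/751 = 44.7963
  Line 3, No defect: 227×261/751 = 78.8908
  Line 3, Minor defect: 227×301/751 = 90.9814
  Line 3, Major defect: 227×189/751 = 57.1278
  Line 4, No defect: 131×261/751 = 45.5273
  Line 4, Minor defect: 131×301/751 = 52.5047
  Line 4, Major defect: 131×189/751 = 32.9680
Contributions (O − E)²/E:
  (61 − 74.7204)²/74.7204 = 2.5194
  (73 − 86.1718)²/86.1718 = 2.0134
  (81 − 54.1079)²/54.1079 = 13.3656
  (95 − 61.8615)²/61.8615 = 17.7519
  (67 − 71.3422)²/71.3422 = 0.2643
  (16 − 44.7963)²/44.7963 = 18.5111
  (86 − 78.8908)²/78.8908 = 0.6406
  (93 − 90.9814)²/90.9814 = 0.0448
  (48 − 57.1278)²/57.1278 = 1.4584
  (19 − 45.5273)²/45.5273 = 15.4566
  (68 − 52.5047)²/52.5047 = 4.5730
  (44 − 32.9680)²/32.9680 = 3.6916
χ² = 2.5194 + 2.0134 + 13.3656 + 17.7519 + 0.2643 + 18.5111 + 0.6406 + 0.0448 + 1.4584 + 15.4566 + 4.5730 + 3.6916 = 80.291
df = (4−1)(3−1) = 6. Since 80.291 > 10.645, reject the null hypothesis of independence at α = 0.1.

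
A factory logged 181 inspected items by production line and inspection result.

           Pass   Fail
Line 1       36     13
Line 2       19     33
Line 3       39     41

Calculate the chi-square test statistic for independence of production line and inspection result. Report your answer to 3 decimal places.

14.366

Row totals: 49, 52, 80. Column totals: 94, 87. Grand total N = 181.
Expected counts (row total × column total / N):
  Line 1, Pass: 49×94/181 = 25.4475
  Line 1, Fail: 49×87/181 = 23.5525
  Line 2, Pass: 52×94/181 = 27.0055
  Line 2, Fail: 52×87/181 = 24.9945
  Line 3, Pass: 80×94/181 = 41.5470
  Line 3, Fail: 80×87/181 = 38.4530
Contributions (O − E)²/E:
  (36 − 25.4475)²/25.4475 = 4.3759
  (13 − 23.5525)²/23.5525 = 4.7280
  (19 − 27.0055)²/27.0055 = 2.3731
  (33 − 24.9945)²/24.9945 = 2.5641
  (39 − 41.5470)²/41.5470 = 0.1561
  (41 − 38.4530)²/38.4530 = 0.1687
χ² = 4.3759 + 4.7280 + 2.3731 + 2.5641 + 0.1561 + 0.1687 = 14.366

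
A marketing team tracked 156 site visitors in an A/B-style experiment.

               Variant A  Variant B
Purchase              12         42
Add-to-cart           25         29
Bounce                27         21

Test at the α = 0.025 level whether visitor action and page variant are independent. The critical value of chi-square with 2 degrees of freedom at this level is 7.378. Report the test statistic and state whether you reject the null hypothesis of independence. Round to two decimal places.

Row totals: 54, 54, 48. Column totals: 64, 92. Grand total N = 156.
Expected counts (row total × column total / N):
  Purchase, Variant A: 54×64/156 = 22.154
  Purchase, Variant B: 54×92/156 = 31.846
  Add-to-cart, Variant A: 54×64/156 = 22.154
  Add-to-cart, Variant B: 54×92/156 = 31.846
  Bounce, Variant A: 48×64/156 = 19.692
  Bounce, Variant B: 48×92/156 = 28.308
Contributions (O − E)²/E:
  (12 − 22.154)²/22.154 = 4.6540
  (42 − 31.846)²/31.846 = 3.2376
  (25 − 22.154)²/22.154 = 0.3656
  (29 − 31.846)²/31.846 = 0.2543
  (27 − 19.692)²/19.692 = 2.7121
  (21 − 28.308)²/28.308 = 1.8866
χ² = 4.6540 + 3.2376 + 0.3656 + 0.2543 + 2.7121 + 1.8866 = 13.11
df = (3−1)(2−1) = 2. Since 13.11 > 7.378, reject the null hypothesis of independence at α = 0.025.

13.11; reject H₀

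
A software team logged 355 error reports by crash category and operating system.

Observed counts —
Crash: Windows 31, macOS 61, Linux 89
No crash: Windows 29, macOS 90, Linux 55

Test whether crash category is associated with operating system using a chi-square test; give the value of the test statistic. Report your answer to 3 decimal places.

Row totals: 181, 174. Column totals: 60, 151, 144. Grand total N = 355.
Expected counts (row total × column total / N):
  Crash, Windows: 181×60/355 = 30.5915
  Crash, macOS: 181×151/355 = 76.9887
  Crash, Linux: 181×144/355 = 73.4197
  No crash, Windows: 174×60/355 = 29.4085
  No crash, macOS: 174×151/355 = 74.0113
  No crash, Linux: 174×144/355 = 70.5803
Contributions (O − E)²/E:
  (31 − 30.5915)²/30.5915 = 0.0055
  (61 − 76.9887)²/76.9887 = 3.3205
  (89 − 73.4197)²/73.4197 = 3.3063
  (29 − 29.4085)²/29.4085 = 0.0057
  (90 − 74.0113)²/74.0113 = 3.4540
  (55 − 70.5803)²/70.5803 = 3.4393
χ² = 0.0055 + 3.3205 + 3.3063 + 0.0057 + 3.4540 + 3.4393 = 13.531

13.531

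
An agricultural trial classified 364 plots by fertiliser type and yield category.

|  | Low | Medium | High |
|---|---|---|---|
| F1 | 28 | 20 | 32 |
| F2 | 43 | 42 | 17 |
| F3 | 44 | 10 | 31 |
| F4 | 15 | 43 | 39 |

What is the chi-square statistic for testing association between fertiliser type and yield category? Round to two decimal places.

Row totals: 80, 102, 85, 97. Column totals: 130, 115, 119. Grand total N = 364.
Expected counts (row total × column total / N):
  F1, Low: 80×130/364 = 28.5714
  F1, Medium: 80×115/364 = 25.2747
  F1, High: 80×119/364 = 26.1538
  F2, Low: 102×130/364 = 36.4286
  F2, Medium: 102×115/364 = 32.2253
  F2, High: 102×119/364 = 33.3462
  F3, Low: 85×130/364 = 30.3571
  F3, Medium: 85×115/364 = 26.8544
  F3, High: 85×119/364 = 27.7885
  F4, Low: 97×130/364 = 34.6429
  F4, Medium: 97×115/364 = 30.6456
  F4, High: 97×119/364 = 31.7115
Contributions (O − E)²/E:
  (28 − 28.5714)²/28.5714 = 0.0114
  (20 − 25.2747)²/25.2747 = 1.1008
  (32 − 26.1538)²/26.1538 = 1.3068
  (43 − 36.4286)²/36.4286 = 1.1854
  (42 − 32.2253)²/32.2253 = 2.9649
  (17 − 33.3462)²/33.3462 = 8.0129
  (44 − 30.3571)²/30.3571 = 6.1313
  (10 − 26.8544)²/26.8544 = 10.5782
  (31 − 27.7885)²/27.7885 = 0.3712
  (15 − 34.6429)²/34.6429 = 11.1377
  (43 − 30.6456)²/30.6456 = 4.9805
  (39 − 31.7115)²/31.7115 = 1.6752
χ² = 0.0114 + 1.1008 + 1.3068 + 1.1854 + 2.9649 + 8.0129 + 6.1313 + 10.5782 + 0.3712 + 11.1377 + 4.9805 + 1.6752 = 49.46

49.46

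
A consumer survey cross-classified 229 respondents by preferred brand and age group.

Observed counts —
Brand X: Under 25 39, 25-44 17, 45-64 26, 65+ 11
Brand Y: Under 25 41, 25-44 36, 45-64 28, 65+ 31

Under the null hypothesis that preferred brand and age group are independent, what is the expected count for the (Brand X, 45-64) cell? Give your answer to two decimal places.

21.93

Row total (Brand X) = 93; column total (45-64) = 54; grand total N = 229.
Expected count = (row total × column total) / N = 93 × 54 / 229 = 21.93.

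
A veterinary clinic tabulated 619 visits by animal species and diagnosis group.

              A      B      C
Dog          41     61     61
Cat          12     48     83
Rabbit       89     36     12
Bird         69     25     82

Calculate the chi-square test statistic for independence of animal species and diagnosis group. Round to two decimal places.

139.11

Row totals: 163, 143, 137, 176. Column totals: 211, 170, 238. Grand total N = 619.
Expected counts (row total × column total / N):
  Dog, A: 163×211/619 = 55.5622
  Dog, B: 163×170/619 = 44.7658
  Dog, C: 163×238/619 = 62.6721
  Cat, A: 143×211/619 = 48.7447
  Cat, B: 143×170/619 = 39.2730
  Cat, C: 143×238/619 = 54.9822
  Rabbit, A: 137×211/619 = 46.6995
  Rabbit, B: 137×170/619 = 37.6252
  Rabbit, C: 137×238/619 = 52.6753
  Bird, A: 176×211/619 = 59.9935
  Bird, B: 176×170/619 = 48.3360
  Bird, C: 176×238/619 = 67.6704
Contributions (O − E)²/E:
  (41 − 55.5622)²/55.5622 = 3.8166
  (61 − 44.7658)²/44.7658 = 5.8873
  (61 − 62.6721)²/62.6721 = 0.0446
  (12 − 48.7447)²/48.7447 = 27.6989
  (48 − 39.2730)²/39.2730 = 1.9393
  (83 − 54.9822)²/54.9822 = 14.2773
  (89 − 46.6995)²/46.6995 = 38.3159
  (36 − 37.6252)²/37.6252 = 0.0702
  (12 − 52.6753)²/52.6753 = 31.4090
  (69 − 59.9935)²/59.9935 = 1.3521
  (25 − 48.3360)²/48.3360 = 11.2663
  (82 − 67.6704)²/67.6704 = 3.0344
χ² = 3.8166 + 5.8873 + 0.0446 + 27.6989 + 1.9393 + 14.2773 + 38.3159 + 0.0702 + 31.4090 + 1.3521 + 11.2663 + 3.0344 = 139.11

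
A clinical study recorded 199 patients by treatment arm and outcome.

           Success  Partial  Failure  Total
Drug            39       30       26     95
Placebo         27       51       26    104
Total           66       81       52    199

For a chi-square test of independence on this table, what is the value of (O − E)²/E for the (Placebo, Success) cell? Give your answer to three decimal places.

1.628

Row total (Placebo) = 104; column total (Success) = 66; N = 199.
Expected count E = 104 × 66 / 199 = 34.4925.
Contribution = (O − E)²/E = (27 − 34.4925)² / 34.4925 = 1.628.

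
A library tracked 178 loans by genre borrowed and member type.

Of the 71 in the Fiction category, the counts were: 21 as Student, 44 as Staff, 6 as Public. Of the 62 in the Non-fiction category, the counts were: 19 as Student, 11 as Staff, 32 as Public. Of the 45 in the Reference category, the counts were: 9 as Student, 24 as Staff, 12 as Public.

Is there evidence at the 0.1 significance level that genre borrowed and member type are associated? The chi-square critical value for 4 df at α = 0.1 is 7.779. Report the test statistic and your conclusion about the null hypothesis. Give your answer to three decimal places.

Row totals: 71, 62, 45. Column totals: 49, 79, 50. Grand total N = 178.
Expected counts (row total × column total / N):
  Fiction, Student: 71×49/178 = 19.5449
  Fiction, Staff: 71×79/178 = 31.5112
  Fiction, Public: 71×50/178 = 19.9438
  Non-fiction, Student: 62×49/178 = 17.0674
  Non-fiction, Staff: 62×79/178 = 27.5169
  Non-fiction, Public: 62×50/178 = 17.4157
  Reference, Student: 45×49/178 = 12.3876
  Reference, Staff: 45×79/178 = 19.9719
  Reference, Public: 45×50/178 = 12.6404
Contributions (O − E)²/E:
  (21 − 19.5449)²/19.5449 = 0.1083
  (44 − 31.5112)²/31.5112 = 4.9497
  (6 − 19.9438)²/19.9438 = 9.7489
  (19 − 17.0674)²/17.0674 = 0.2188
  (11 − 27.5169)²/27.5169 = 9.9142
  (32 − 17.4157)²/17.4157 = 12.2132
  (9 − 12.3876)²/12.3876 = 0.9264
  (24 − 19.9719)²/19.9719 = 0.8124
  (12 − 12.6404)²/12.6404 = 0.0324
χ² = 0.1083 + 4.9497 + 9.7489 + 0.2188 + 9.9142 + 12.2132 + 0.9264 + 0.8124 + 0.0324 = 38.924
df = (3−1)(3−1) = 4. Since 38.924 > 7.779, reject the null hypothesis of independence at α = 0.1.

38.924; reject H₀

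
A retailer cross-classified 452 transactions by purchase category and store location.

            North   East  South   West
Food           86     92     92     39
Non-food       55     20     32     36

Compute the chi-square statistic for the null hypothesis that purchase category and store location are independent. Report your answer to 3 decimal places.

Row totals: 309, 143. Column totals: 141, 112, 124, 75. Grand total N = 452.
Expected counts (row total × column total / N):
  Food, North: 309×141/452 = 96.3916
  Food, East: 309×112/452 = 76.5664
  Food, South: 309×124/452 = 84.7699
  Food, West: 309×75/452 = 51.2721
  Non-food, North: 143×141/452 = 44.6084
  Non-food, East: 143×112/452 = 35.4336
  Non-food, South: 143×124/452 = 39.2301
  Non-food, West: 143×75/452 = 23.7279
Contributions (O − E)²/E:
  (86 − 96.3916)²/96.3916 = 1.1203
  (92 − 76.5664)²/76.5664 = 3.1110
  (92 − 84.7699)²/84.7699 = 0.6167
  (39 − 51.2721)²/51.2721 = 2.9374
  (55 − 44.6084)²/44.6084 = 2.4207
  (20 − 35.4336)²/35.4336 = 6.7223
  (32 − 39.2301)²/39.2301 = 1.3325
  (36 − 23.7279)²/23.7279 = 6.3471
χ² = 1.1203 + 3.1110 + 0.6167 + 2.9374 + 2.4207 + 6.7223 + 1.3325 + 6.3471 = 24.608

24.608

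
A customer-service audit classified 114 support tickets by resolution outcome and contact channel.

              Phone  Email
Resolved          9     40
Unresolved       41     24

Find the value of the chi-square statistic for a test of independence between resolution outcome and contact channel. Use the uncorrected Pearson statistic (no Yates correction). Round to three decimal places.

Row totals: 49, 65. Column totals: 50, 64. Grand total N = 114.
Expected counts (row total × column total / N):
  Resolved, Phone: 49×50/114 = 21.4912
  Resolved, Email: 49×64/114 = 27.5088
  Unresolved, Phone: 65×50/114 = 28.5088
  Unresolved, Email: 65×64/114 = 36.4912
Contributions (O − E)²/E:
  (9 − 21.4912)²/21.4912 = 7.2602
  (40 − 27.5088)²/27.5088 = 5.6720
  (41 − 28.5088)²/28.5088 = 5.4730
  (24 − 36.4912)²/36.4912 = 4.2758
χ² = 7.2602 + 5.6720 + 5.4730 + 4.2758 = 22.681

22.681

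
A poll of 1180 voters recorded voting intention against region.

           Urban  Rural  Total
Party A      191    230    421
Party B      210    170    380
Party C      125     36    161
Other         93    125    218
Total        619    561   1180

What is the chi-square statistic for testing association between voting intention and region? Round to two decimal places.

59.01

Grand total N = 1180.
Expected counts (row total × column total / N):
  Party A, Urban: 421×619/1180 = 220.847
  Party A, Rural: 421×561/1180 = 200.153
  Party B, Urban: 380×619/1180 = 199.339
  Party B, Rural: 380×561/1180 = 180.661
  Party C, Urban: 161×619/1180 = 84.457
  Party C, Rural: 161×561/1180 = 76.543
  Other, Urban: 218×619/1180 = 114.358
  Other, Rural: 218×561/1180 = 103.642
Contributions (O − E)²/E:
  (191 − 220.847)²/220.847 = 4.0338
  (230 − 200.153)²/200.153 = 4.4508
  (210 − 199.339)²/199.339 = 0.5702
  (170 − 180.661)²/180.661 = 0.6291
  (125 − 84.457)²/84.457 = 19.4624
  (36 − 76.543)²/76.543 = 21.4747
  (93 − 114.358)²/114.358 = 3.9889
  (125 − 103.642)²/103.642 = 4.4013
χ² = 4.0338 + 4.4508 + 0.5702 + 0.6291 + 19.4624 + 21.4747 + 3.9889 + 4.4013 = 59.01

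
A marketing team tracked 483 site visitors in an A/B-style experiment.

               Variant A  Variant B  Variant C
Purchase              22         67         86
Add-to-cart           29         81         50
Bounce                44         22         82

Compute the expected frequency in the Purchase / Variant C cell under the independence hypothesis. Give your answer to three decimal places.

78.986

Row total (Purchase) = 175; column total (Variant C) = 218; grand total N = 483.
Expected count = (row total × column total) / N = 175 × 218 / 483 = 78.986.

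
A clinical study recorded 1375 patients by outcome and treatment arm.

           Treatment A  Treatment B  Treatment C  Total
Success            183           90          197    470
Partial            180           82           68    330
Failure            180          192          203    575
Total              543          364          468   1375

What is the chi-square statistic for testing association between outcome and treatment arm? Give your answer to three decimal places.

Grand total N = 1375.
Expected counts (row total × column total / N):
  Success, Treatment A: 470×543/1375 = 185.6073
  Success, Treatment B: 470×364/1375 = 124.4218
  Success, Treatment C: 470×468/1375 = 159.9709
  Partial, Treatment A: 330×543/1375 = 130.3200
  Partial, Treatment B: 330×364/1375 = 87.3600
  Partial, Treatment C: 330×468/1375 = 112.3200
  Failure, Treatment A: 575×543/1375 = 227.0727
  Failure, Treatment B: 575×364/1375 = 152.2182
  Failure, Treatment C: 575×468/1375 = 195.7091
Contributions (O − E)²/E:
  (183 − 185.6073)²/185.6073 = 0.0366
  (90 − 124.4218)²/124.4218 = 9.5229
  (197 − 159.9709)²/159.9709 = 8.5713
  (180 − 130.3200)²/130.3200 = 18.9388
  (82 − 87.3600)²/87.3600 = 0.3289
  (68 − 112.3200)²/112.3200 = 17.4881
  (180 − 227.0727)²/227.0727 = 9.7583
  (192 − 152.2182)²/152.2182 = 10.3969
  (203 − 195.7091)²/195.7091 = 0.2716
χ² = 0.0366 + 9.5229 + 8.5713 + 18.9388 + 0.3289 + 17.4881 + 9.7583 + 10.3969 + 0.2716 = 75.313

75.313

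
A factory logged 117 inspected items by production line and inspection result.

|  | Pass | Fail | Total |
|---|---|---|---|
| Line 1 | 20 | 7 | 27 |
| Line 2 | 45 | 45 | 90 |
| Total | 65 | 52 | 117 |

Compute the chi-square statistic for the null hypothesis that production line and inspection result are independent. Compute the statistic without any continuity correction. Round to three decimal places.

Grand total N = 117.
Expected counts (row total × column total / N):
  Line 1, Pass: 27×65/117 = 15.0000
  Line 1, Fail: 27×52/117 = 12.0000
  Line 2, Pass: 90×65/117 = 50.0000
  Line 2, Fail: 90×52/117 = 40.0000
Contributions (O − E)²/E:
  (20 − 15.0000)²/15.0000 = 1.6667
  (7 − 12.0000)²/12.0000 = 2.0833
  (45 − 50.0000)²/50.0000 = 0.5000
  (45 − 40.0000)²/40.0000 = 0.6250
χ² = 1.6667 + 2.0833 + 0.5000 + 0.6250 = 4.875

4.875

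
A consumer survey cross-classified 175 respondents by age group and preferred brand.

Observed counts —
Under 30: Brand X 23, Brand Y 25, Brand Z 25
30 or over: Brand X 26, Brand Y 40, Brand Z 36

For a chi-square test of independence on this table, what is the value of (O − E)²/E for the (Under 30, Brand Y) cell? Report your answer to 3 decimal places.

0.165

Row total (Under 30) = 73; column total (Brand Y) = 65; N = 175.
Expected count E = 73 × 65 / 175 = 27.1143.
Contribution = (O − E)²/E = (25 − 27.1143)² / 27.1143 = 0.165.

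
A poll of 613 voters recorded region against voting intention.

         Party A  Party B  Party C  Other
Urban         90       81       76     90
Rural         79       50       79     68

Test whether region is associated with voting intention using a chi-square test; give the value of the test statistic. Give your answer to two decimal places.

5.15

Row totals: 337, 276. Column totals: 169, 131, 155, 158. Grand total N = 613.
Expected counts (row total × column total / N):
  Urban, Party A: 337×169/613 = 92.909
  Urban, Party B: 337×131/613 = 72.018
  Urban, Party C: 337×155/613 = 85.212
  Urban, Other: 337×158/613 = 86.861
  Rural, Party A: 276×169/613 = 76.091
  Rural, Party B: 276×131/613 = 58.982
  Rural, Party C: 276×155/613 = 69.788
  Rural, Other: 276×158/613 = 71.139
Contributions (O − E)²/E:
  (90 − 92.909)²/92.909 = 0.0911
  (81 − 72.018)²/72.018 = 1.1202
  (76 − 85.212)²/85.212 = 0.9959
  (90 − 86.861)²/86.861 = 0.1134
  (79 − 76.091)²/76.091 = 0.1112
  (50 − 58.982)²/58.982 = 1.3678
  (79 − 69.788)²/69.788 = 1.2160
  (68 − 71.139)²/71.139 = 0.1385
χ² = 0.0911 + 1.1202 + 0.9959 + 0.1134 + 0.1112 + 1.3678 + 1.2160 + 0.1385 = 5.15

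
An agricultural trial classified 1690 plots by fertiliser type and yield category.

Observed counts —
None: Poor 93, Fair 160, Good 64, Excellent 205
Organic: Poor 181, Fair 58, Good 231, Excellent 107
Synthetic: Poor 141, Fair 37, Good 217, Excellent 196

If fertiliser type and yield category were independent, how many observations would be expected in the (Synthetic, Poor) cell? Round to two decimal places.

Row total (Synthetic) = 591; column total (Poor) = 415; grand total N = 1690.
Expected count = (row total × column total) / N = 591 × 415 / 1690 = 145.13.

145.13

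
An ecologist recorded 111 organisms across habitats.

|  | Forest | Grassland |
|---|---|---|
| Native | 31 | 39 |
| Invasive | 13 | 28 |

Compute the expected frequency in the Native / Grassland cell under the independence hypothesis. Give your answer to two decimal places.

42.25

Row total (Native) = 70; column total (Grassland) = 67; grand total N = 111.
Expected count = (row total × column total) / N = 70 × 67 / 111 = 42.25.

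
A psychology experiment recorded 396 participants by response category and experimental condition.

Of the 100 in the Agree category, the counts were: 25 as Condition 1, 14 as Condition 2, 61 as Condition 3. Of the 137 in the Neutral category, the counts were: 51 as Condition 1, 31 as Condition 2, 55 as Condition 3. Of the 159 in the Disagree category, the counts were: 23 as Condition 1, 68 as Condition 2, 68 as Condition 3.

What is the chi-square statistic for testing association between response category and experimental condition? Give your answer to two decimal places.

Row totals: 100, 137, 159. Column totals: 99, 113, 184. Grand total N = 396.
Expected counts (row total × column total / N):
  Agree, Condition 1: 100×99/396 = 25.000
  Agree, Condition 2: 100×113/396 = 28.535
  Agree, Condition 3: 100×184/396 = 46.465
  Neutral, Condition 1: 137×99/396 = 34.250
  Neutral, Condition 2: 137×113/396 = 39.093
  Neutral, Condition 3: 137×184/396 = 63.657
  Disagree, Condition 1: 159×99/396 = 39.750
  Disagree, Condition 2: 159×113/396 = 45.371
  Disagree, Condition 3: 159×184/396 = 73.879
Contributions (O − E)²/E:
  (25 − 25.000)²/25.000 = 0.0000
  (14 − 28.535)²/28.535 = 7.4038
  (61 − 46.465)²/46.465 = 4.5468
  (51 − 34.250)²/34.250 = 8.1916
  (31 − 39.093)²/39.093 = 1.6754
  (55 − 63.657)²/63.657 = 1.1773
  (23 − 39.750)²/39.750 = 7.0582
  (68 − 45.371)²/45.371 = 11.2863
  (68 − 73.879)²/73.879 = 0.4678
χ² = 0.0000 + 7.4038 + 4.5468 + 8.1916 + 1.6754 + 1.1773 + 7.0582 + 11.2863 + 0.4678 = 41.81

41.81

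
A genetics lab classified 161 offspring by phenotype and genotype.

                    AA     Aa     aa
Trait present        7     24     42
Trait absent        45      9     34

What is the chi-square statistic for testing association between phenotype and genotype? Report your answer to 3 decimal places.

Row totals: 73, 88. Column totals: 52, 33, 76. Grand total N = 161.
Expected counts (row total × column total / N):
  Trait present, AA: 73×52/161 = 23.5776
  Trait present, Aa: 73×33/161 = 14.9627
  Trait present, aa: 73×76/161 = 34.4596
  Trait absent, AA: 88×52/161 = 28.4224
  Trait absent, Aa: 88×33/161 = 18.0373
  Trait absent, aa: 88×76/161 = 41.5404
Contributions (O − E)²/E:
  (7 − 23.5776)²/23.5776 = 11.6558
  (24 − 14.9627)²/14.9627 = 5.4584
  (42 − 34.4596)²/34.4596 = 1.6500
  (45 − 28.4224)²/28.4224 = 9.6690
  (9 − 18.0373)²/18.0373 = 4.5280
  (34 − 41.5404)²/41.5404 = 1.3687
χ² = 11.6558 + 5.4584 + 1.6500 + 9.6690 + 4.5280 + 1.3687 = 34.330

34.330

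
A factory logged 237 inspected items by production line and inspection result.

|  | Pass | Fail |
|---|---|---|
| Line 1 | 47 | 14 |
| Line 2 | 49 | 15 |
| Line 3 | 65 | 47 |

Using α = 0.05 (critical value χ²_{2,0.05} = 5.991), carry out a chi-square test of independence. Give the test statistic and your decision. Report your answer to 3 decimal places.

Row totals: 61, 64, 112. Column totals: 161, 76. Grand total N = 237.
Expected counts (row total × column total / N):
  Line 1, Pass: 61×161/237 = 41.4388
  Line 1, Fail: 61×76/237 = 19.5612
  Line 2, Pass: 64×161/237 = 43.4768
  Line 2, Fail: 64×76/237 = 20.5232
  Line 3, Pass: 112×161/237 = 76.0844
  Line 3, Fail: 112×76/237 = 35.9156
Contributions (O − E)²/E:
  (47 − 41.4388)²/41.4388 = 0.7463
  (14 − 19.5612)²/19.5612 = 1.5810
  (49 − 43.4768)²/43.4768 = 0.7017
  (15 − 20.5232)²/20.5232 = 1.4864
  (65 − 76.0844)²/76.0844 = 1.6148
  (47 − 35.9156)²/35.9156 = 3.4209
χ² = 0.7463 + 1.5810 + 0.7017 + 1.4864 + 1.6148 + 3.4209 = 9.551
df = (3−1)(2−1) = 2. Since 9.551 > 5.991, reject the null hypothesis of independence at α = 0.05.

9.551; reject H₀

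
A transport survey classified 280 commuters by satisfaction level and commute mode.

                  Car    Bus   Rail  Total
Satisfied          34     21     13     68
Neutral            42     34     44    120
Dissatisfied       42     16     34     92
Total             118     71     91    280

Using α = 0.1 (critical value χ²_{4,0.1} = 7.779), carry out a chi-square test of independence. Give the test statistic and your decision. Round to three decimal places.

Grand total N = 280.
Expected counts (row total × column total / N):
  Satisfied, Car: 68×118/280 = 28.6571
  Satisfied, Bus: 68×71/280 = 17.2429
  Satisfied, Rail: 68×91/280 = 22.1000
  Neutral, Car: 120×118/280 = 50.5714
  Neutral, Bus: 120×71/280 = 30.4286
  Neutral, Rail: 120×91/280 = 39.0000
  Dissatisfied, Car: 92×118/280 = 38.7714
  Dissatisfied, Bus: 92×71/280 = 23.3286
  Dissatisfied, Rail: 92×91/280 = 29.9000
Contributions (O − E)²/E:
  (34 − 28.6571)²/28.6571 = 0.9961
  (21 − 17.2429)²/17.2429 = 0.8186
  (13 − 22.1000)²/22.1000 = 3.7471
  (42 − 50.5714)²/50.5714 = 1.4528
  (34 − 30.4286)²/30.4286 = 0.4192
  (44 − 39.0000)²/39.0000 = 0.6410
  (42 − 38.7714)²/38.7714 = 0.2689
  (16 − 23.3286)²/23.3286 = 2.3023
  (34 − 29.9000)²/29.9000 = 0.5622
χ² = 0.9961 + 0.8186 + 3.7471 + 1.4528 + 0.4192 + 0.6410 + 0.2689 + 2.3023 + 0.5622 = 11.208
df = (3−1)(3−1) = 4. Since 11.208 > 7.779, reject the null hypothesis of independence at α = 0.1.

11.208; reject H₀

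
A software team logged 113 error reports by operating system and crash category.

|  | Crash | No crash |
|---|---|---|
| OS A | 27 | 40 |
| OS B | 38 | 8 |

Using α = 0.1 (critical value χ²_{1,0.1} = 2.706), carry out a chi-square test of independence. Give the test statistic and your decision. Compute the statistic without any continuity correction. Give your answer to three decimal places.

19.982; reject H₀

Row totals: 67, 46. Column totals: 65, 48. Grand total N = 113.
Expected counts (row total × column total / N):
  OS A, Crash: 67×65/113 = 38.5398
  OS A, No crash: 67×48/113 = 28.4602
  OS B, Crash: 46×65/113 = 26.4602
  OS B, No crash: 46×48/113 = 19.5398
Contributions (O − E)²/E:
  (27 − 38.5398)²/38.5398 = 3.4553
  (40 − 28.4602)²/28.4602 = 4.6791
  (38 − 26.4602)²/26.4602 = 5.0327
  (8 − 19.5398)²/19.5398 = 6.8152
χ² = 3.4553 + 4.6791 + 5.0327 + 6.8152 = 19.982
df = (2−1)(2−1) = 1. Since 19.982 > 2.706, reject the null hypothesis of independence at α = 0.1.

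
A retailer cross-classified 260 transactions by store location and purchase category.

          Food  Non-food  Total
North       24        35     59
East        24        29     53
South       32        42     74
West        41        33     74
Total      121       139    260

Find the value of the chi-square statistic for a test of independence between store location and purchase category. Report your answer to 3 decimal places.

3.509

Grand total N = 260.
Expected counts (row total × column total / N):
  North, Food: 59×121/260 = 27.4577
  North, Non-food: 59×139/260 = 31.5423
  East, Food: 53×121/260 = 24.6654
  East, Non-food: 53×139/260 = 28.3346
  South, Food: 74×121/260 = 34.4385
  South, Non-food: 74×139/260 = 39.5615
  West, Food: 74×121/260 = 34.4385
  West, Non-food: 74×139/260 = 39.5615
Contributions (O − E)²/E:
  (24 − 27.4577)²/27.4577 = 0.4354
  (35 − 31.5423)²/31.5423 = 0.3790
  (24 − 24.6654)²/24.6654 = 0.0180
  (29 − 28.3346)²/28.3346 = 0.0156
  (32 − 34.4385)²/34.4385 = 0.1727
  (42 − 39.5615)²/39.5615 = 0.1503
  (41 − 34.4385)²/34.4385 = 1.2501
  (33 − 39.5615)²/39.5615 = 1.0883
χ² = 0.4354 + 0.3790 + 0.0180 + 0.0156 + 0.1727 + 0.1503 + 1.2501 + 1.0883 = 3.509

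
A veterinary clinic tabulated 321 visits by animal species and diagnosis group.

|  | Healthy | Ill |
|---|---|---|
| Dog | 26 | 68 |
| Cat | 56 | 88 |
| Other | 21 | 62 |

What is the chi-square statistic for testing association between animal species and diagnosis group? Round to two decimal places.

Row totals: 94, 144, 83. Column totals: 103, 218. Grand total N = 321.
Expected counts (row total × column total / N):
  Dog, Healthy: 94×103/321 = 30.162
  Dog, Ill: 94×218/321 = 63.838
  Cat, Healthy: 144×103/321 = 46.206
  Cat, Ill: 144×218/321 = 97.794
  Other, Healthy: 83×103/321 = 26.632
  Other, Ill: 83×218/321 = 56.368
Contributions (O − E)²/E:
  (26 − 30.162)²/30.162 = 0.5743
  (68 − 63.838)²/63.838 = 0.2713
  (56 − 46.206)²/46.206 = 2.0760
  (88 − 97.794)²/97.794 = 0.9809
  (21 − 26.632)²/26.632 = 1.1910
  (62 − 56.368)²/56.368 = 0.5627
χ² = 0.5743 + 0.2713 + 2.0760 + 0.9809 + 1.1910 + 0.5627 = 5.66

5.66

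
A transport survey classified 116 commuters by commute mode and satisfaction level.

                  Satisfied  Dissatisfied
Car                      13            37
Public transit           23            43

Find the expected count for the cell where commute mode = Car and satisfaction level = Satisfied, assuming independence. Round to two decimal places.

15.52

Row total (Car) = 50; column total (Satisfied) = 36; grand total N = 116.
Expected count = (row total × column total) / N = 50 × 36 / 116 = 15.52.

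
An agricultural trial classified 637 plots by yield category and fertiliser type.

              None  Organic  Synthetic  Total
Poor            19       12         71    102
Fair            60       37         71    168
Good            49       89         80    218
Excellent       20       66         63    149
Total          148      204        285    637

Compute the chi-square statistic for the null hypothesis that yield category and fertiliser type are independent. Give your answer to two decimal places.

66.70

Grand total N = 637.
Expected counts (row total × column total / N):
  Poor, None: 102×148/637 = 23.6986
  Poor, Organic: 102×204/637 = 32.6656
  Poor, Synthetic: 102×285/637 = 45.6358
  Fair, None: 168×148/637 = 39.0330
  Fair, Organic: 168×204/637 = 53.8022
  Fair, Synthetic: 168×285/637 = 75.1648
  Good, None: 218×148/637 = 50.6499
  Good, Organic: 218×204/637 = 69.8148
  Good, Synthetic: 218×285/637 = 97.5353
  Excellent, None: 149×148/637 = 34.6185
  Excellent, Organic: 149×204/637 = 47.7174
  Excellent, Synthetic: 149×285/637 = 66.6641
Contributions (O − E)²/E:
  (19 − 23.6986)²/23.6986 = 0.9316
  (12 − 32.6656)²/32.6656 = 13.0739
  (71 − 45.6358)²/45.6358 = 14.0973
  (60 − 39.0330)²/39.0330 = 11.2627
  (37 − 53.8022)²/53.8022 = 5.2473
  (71 − 75.1648)²/75.1648 = 0.2308
  (49 − 50.6499)²/50.6499 = 0.0537
  (89 − 69.8148)²/69.8148 = 5.2721
  (80 − 97.5353)²/97.5353 = 3.1526
  (20 − 34.6185)²/34.6185 = 6.1730
  (66 − 47.7174)²/47.7174 = 7.0049
  (63 − 66.6641)²/66.6641 = 0.2014
χ² = 0.9316 + 13.0739 + 14.0973 + 11.2627 + 5.2473 + 0.2308 + 0.0537 + 5.2721 + 3.1526 + 6.1730 + 7.0049 + 0.2014 = 66.70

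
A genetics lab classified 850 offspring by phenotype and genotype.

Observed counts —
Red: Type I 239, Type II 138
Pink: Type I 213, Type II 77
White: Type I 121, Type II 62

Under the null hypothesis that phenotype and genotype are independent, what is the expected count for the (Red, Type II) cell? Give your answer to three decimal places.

Row total (Red) = 377; column total (Type II) = 277; grand total N = 850.
Expected count = (row total × column total) / N = 377 × 277 / 850 = 122.858.

122.858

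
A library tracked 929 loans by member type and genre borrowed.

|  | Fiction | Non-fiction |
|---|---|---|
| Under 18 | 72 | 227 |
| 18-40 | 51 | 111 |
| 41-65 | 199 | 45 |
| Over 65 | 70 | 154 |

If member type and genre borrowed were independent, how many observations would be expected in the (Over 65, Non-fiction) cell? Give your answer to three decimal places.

Row total (Over 65) = 224; column total (Non-fiction) = 537; grand total N = 929.
Expected count = (row total × column total) / N = 224 × 537 / 929 = 129.481.

129.481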